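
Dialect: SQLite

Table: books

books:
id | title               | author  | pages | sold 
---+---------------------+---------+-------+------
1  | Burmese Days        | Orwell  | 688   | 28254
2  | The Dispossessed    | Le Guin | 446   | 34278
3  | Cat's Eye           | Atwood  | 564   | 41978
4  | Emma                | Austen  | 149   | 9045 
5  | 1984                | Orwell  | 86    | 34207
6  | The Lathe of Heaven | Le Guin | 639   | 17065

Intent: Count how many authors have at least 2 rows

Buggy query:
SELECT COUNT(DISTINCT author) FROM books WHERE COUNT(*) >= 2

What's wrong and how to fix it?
Bug: COUNT(*) cannot appear in WHERE; the per-group count doesn't exist yet

Fix: Use a subquery that GROUPs and filters with HAVING, then count its rows

Corrected query:
SELECT COUNT(*) FROM (SELECT author FROM books GROUP BY author HAVING COUNT(*) >= 2)

Result:
COUNT(*)
--------
2       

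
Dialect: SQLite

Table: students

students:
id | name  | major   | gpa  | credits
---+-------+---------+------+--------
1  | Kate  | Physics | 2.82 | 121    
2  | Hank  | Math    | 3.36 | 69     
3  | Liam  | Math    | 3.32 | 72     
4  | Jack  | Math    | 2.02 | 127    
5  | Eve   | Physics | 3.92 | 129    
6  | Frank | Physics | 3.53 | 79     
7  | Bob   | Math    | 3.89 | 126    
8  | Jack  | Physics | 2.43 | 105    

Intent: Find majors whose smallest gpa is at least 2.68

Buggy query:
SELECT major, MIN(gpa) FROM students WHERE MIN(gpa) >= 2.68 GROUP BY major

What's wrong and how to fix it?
Bug: Aggregates like MIN are computed per group after WHERE runs

Fix: Replace WHERE with HAVING after the GROUP BY

Corrected query:
SELECT major, MIN(gpa) FROM students GROUP BY major HAVING MIN(gpa) >= 2.68

Result:
(no rows)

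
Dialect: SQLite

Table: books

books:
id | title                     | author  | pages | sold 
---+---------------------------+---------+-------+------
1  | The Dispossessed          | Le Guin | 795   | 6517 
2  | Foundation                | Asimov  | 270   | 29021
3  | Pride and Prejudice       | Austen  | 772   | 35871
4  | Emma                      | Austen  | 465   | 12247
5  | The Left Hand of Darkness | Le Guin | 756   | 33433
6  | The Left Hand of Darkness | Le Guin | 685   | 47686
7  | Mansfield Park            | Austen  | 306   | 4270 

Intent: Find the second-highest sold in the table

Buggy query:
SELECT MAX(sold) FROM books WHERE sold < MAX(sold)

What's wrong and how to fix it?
Bug: MAX(sold) on the right of the comparison is an aggregate-in-WHERE error

Fix: Compute the overall MAX in a subquery, then take MAX of rows below it

Corrected query:
SELECT MAX(sold) FROM books WHERE sold < (SELECT MAX(sold) FROM books)

Result:
MAX(sold)
---------
35871    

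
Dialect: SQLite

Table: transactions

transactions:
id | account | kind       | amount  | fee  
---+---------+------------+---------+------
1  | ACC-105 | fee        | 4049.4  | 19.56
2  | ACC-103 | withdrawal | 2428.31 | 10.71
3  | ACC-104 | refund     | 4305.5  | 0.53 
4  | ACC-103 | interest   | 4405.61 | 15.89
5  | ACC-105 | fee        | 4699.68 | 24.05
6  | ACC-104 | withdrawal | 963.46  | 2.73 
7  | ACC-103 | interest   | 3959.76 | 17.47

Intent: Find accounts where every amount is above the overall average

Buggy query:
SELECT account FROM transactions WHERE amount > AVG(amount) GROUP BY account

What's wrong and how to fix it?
Bug: WHERE evaluates per row before aggregation, so AVG() is unavailable

Fix: Compute the overall average in a scalar subquery and compare each group's MIN against it in HAVING

Corrected query:
SELECT account FROM transactions GROUP BY account HAVING MIN(amount) > (SELECT AVG(amount) FROM transactions)

Result:
account
-------
ACC-105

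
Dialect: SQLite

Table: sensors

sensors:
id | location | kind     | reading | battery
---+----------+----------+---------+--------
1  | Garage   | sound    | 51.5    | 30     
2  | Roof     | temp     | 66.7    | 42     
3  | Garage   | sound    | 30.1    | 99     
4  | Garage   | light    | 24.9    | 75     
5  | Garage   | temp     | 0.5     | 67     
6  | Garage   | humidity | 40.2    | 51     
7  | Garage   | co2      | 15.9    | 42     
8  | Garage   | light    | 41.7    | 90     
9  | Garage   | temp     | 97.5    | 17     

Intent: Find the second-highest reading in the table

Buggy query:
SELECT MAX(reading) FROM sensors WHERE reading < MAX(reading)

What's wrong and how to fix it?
Bug: MAX(reading) on the right of the comparison is an aggregate-in-WHERE error

Fix: Compute the overall MAX in a subquery, then take MAX of rows below it

Corrected query:
SELECT MAX(reading) FROM sensors WHERE reading < (SELECT MAX(reading) FROM sensors)

Result:
MAX(reading)
------------
66.7        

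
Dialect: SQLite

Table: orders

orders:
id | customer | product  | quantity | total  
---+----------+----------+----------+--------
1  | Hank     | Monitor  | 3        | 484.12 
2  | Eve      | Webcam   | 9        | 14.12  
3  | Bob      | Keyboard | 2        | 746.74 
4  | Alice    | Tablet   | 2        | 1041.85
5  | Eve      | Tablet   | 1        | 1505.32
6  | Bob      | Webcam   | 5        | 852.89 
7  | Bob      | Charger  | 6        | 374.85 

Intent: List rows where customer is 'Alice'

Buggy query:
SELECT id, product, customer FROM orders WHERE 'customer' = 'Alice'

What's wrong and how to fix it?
Bug: 'customer' in single quotes is a string literal, not the column; the comparison is literal-vs-literal and never true

Fix: Reference the column as customer without single quotes

Corrected query:
SELECT id, product, customer FROM orders WHERE customer = 'Alice'

Result:
id | product | customer
---+---------+---------
4  | Tablet  | Alice   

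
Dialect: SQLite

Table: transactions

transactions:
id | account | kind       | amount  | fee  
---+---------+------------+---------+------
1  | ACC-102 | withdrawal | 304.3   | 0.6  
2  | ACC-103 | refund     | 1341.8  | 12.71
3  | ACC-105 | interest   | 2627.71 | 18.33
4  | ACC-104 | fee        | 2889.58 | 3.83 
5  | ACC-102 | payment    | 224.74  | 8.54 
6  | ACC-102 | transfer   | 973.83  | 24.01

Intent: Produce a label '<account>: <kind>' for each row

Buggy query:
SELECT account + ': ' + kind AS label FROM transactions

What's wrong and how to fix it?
Bug: SQLite uses || for string concatenation; + coerces text to numbers (yielding 0)

Fix: Use the || operator for string concatenation

Corrected query:
SELECT account || ': ' || kind AS label FROM transactions

Result:
label              
-------------------
ACC-102: withdrawal
ACC-103: refund    
ACC-105: interest  
ACC-104: fee       
ACC-102: payment   
ACC-102: transfer  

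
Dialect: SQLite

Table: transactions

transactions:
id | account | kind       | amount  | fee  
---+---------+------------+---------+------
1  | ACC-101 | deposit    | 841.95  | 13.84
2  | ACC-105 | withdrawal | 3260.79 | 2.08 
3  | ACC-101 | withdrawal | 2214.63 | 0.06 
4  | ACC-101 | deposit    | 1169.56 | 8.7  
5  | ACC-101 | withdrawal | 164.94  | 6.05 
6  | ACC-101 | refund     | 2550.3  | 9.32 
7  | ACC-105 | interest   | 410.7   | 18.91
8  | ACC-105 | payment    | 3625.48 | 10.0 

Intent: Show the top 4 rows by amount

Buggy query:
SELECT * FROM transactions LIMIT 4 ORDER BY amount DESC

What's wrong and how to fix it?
Bug: ORDER BY cannot follow LIMIT; LIMIT is the final clause

Fix: Swap the clauses: ORDER BY first, then LIMIT

Corrected query:
SELECT * FROM transactions ORDER BY amount DESC LIMIT 4

Result:
id | account | kind       | amount  | fee 
---+---------+------------+---------+-----
8  | ACC-105 | payment    | 3625.48 | 10  
2  | ACC-105 | withdrawal | 3260.79 | 2.08
6  | ACC-101 | refund     | 2550.3  | 9.32
3  | ACC-101 | withdrawal | 2214.63 | 0.06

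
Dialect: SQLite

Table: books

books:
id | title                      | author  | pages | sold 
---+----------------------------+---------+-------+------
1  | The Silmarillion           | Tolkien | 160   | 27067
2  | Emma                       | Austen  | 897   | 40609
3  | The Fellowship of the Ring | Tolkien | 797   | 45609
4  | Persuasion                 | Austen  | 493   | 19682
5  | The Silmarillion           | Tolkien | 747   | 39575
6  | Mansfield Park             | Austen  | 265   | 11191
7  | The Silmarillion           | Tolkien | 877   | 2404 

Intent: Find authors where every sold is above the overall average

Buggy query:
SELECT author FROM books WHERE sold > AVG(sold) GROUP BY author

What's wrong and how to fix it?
Bug: WHERE evaluates per row before aggregation, so AVG() is unavailable

Fix: Compute the overall average in a scalar subquery and compare each group's MIN against it in HAVING

Corrected query:
SELECT author FROM books GROUP BY author HAVING MIN(sold) > (SELECT AVG(sold) FROM books)

Result:
(no rows)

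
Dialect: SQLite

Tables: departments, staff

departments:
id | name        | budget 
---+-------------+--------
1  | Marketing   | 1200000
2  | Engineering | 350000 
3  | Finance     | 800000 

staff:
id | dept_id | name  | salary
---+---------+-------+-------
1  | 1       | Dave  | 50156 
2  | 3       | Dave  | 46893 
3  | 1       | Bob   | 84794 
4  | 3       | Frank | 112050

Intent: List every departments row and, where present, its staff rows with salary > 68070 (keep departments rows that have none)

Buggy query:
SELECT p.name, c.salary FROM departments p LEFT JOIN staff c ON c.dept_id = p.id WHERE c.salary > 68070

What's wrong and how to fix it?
Bug: A WHERE condition on the right-hand table after LEFT JOIN drops unmatched parents

Fix: Move the right-table condition into the ON clause so unmatched parents are kept

Corrected query:
SELECT p.name, c.salary FROM departments p LEFT JOIN staff c ON c.dept_id = p.id AND c.salary > 68070

Result:
name        | salary
------------+-------
Marketing   | 84794 
Engineering | NULL  
Finance     | 112050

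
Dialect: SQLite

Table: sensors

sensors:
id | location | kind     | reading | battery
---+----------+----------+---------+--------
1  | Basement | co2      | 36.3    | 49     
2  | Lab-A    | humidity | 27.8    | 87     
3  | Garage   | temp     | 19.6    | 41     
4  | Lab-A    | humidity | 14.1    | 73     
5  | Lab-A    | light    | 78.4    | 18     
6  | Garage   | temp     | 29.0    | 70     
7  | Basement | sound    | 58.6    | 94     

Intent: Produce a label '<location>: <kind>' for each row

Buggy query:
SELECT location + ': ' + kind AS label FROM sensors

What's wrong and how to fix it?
Bug: SQLite uses || for string concatenation; + coerces text to numbers (yielding 0)

Fix: Use the || operator for string concatenation

Corrected query:
SELECT location || ': ' || kind AS label FROM sensors

Result:
label          
---------------
Basement: co2  
Lab-A: humidity
Garage: temp   
Lab-A: humidity
Lab-A: light   
Garage: temp   
Basement: sound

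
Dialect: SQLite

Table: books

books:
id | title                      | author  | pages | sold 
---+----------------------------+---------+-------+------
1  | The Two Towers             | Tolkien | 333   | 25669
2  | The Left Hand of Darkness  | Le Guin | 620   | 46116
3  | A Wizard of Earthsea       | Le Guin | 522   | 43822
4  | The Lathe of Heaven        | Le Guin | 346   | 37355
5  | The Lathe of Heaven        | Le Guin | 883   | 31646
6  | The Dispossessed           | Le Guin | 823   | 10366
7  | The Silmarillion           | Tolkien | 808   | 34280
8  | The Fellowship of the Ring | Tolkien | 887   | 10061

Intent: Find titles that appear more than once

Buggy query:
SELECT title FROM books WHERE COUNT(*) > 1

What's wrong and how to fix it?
Bug: WHERE can't reference COUNT(*); aggregates are computed after WHERE

Fix: GROUP BY title, then filter groups with HAVING COUNT(*) > 1

Corrected query:
SELECT title FROM books GROUP BY title HAVING COUNT(*) > 1

Result:
title              
-------------------
The Lathe of Heaven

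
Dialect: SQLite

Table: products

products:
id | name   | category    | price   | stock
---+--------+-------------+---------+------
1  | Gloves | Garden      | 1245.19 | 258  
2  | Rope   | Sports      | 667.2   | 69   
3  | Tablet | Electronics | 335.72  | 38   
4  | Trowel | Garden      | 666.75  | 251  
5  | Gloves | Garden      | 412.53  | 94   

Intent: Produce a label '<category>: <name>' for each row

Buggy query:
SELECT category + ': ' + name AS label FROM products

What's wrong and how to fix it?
Bug: '+' is numeric addition; on text columns SQLite converts them to 0 instead of concatenating

Fix: Use the || operator for string concatenation

Corrected query:
SELECT category || ': ' || name AS label FROM products

Result:
label              
-------------------
Garden: Gloves     
Sports: Rope       
Electronics: Tablet
Garden: Trowel     
Garden: Gloves     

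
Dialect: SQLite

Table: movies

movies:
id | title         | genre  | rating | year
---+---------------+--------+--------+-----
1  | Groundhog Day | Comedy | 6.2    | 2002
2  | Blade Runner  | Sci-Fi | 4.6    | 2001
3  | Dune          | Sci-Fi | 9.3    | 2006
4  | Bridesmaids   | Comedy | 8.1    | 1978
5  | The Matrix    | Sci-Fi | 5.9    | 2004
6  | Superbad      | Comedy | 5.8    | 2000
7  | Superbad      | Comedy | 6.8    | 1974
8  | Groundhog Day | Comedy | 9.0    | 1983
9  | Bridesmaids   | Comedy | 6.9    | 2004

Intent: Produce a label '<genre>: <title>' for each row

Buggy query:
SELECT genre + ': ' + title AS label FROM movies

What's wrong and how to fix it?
Bug: SQLite uses || for string concatenation; + coerces text to numbers (yielding 0)

Fix: Use the || operator for string concatenation

Corrected query:
SELECT genre || ': ' || title AS label FROM movies

Result:
label                
---------------------
Comedy: Groundhog Day
Sci-Fi: Blade Runner 
Sci-Fi: Dune         
Comedy: Bridesmaids  
Sci-Fi: The Matrix   
Comedy: Superbad     
Comedy: Superbad     
Comedy: Groundhog Day
Comedy: Bridesmaids  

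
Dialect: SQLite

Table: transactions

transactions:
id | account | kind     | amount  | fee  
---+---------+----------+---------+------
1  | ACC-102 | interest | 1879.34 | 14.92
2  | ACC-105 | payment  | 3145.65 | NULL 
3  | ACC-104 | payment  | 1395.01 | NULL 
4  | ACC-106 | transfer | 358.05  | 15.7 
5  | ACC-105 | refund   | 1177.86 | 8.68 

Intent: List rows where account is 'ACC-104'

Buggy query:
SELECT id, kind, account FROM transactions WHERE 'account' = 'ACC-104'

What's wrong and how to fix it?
Bug: Single quotes denote string literals in SQL; the column name is being compared as a constant string

Fix: Reference the column as account without single quotes

Corrected query:
SELECT id, kind, account FROM transactions WHERE account = 'ACC-104'

Result:
id | kind    | account
---+---------+--------
3  | payment | ACC-104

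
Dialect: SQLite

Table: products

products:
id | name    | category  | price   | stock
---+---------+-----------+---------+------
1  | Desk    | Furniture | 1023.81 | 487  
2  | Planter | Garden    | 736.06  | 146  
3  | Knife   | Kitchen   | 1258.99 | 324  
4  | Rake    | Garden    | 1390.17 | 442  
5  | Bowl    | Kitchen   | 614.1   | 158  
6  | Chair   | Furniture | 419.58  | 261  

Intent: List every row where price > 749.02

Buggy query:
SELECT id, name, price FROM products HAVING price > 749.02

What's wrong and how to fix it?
Bug: HAVING filters the output of aggregation, but this query has no GROUP BY and no aggregate functions, so SQLite rejects it (HAVING clause on a non-aggregate query); the condition here is per row

Fix: Replace HAVING with WHERE since the condition applies to individual rows

Corrected query:
SELECT id, name, price FROM products WHERE price > 749.02

Result:
id | name  | price  
---+-------+--------
1  | Desk  | 1023.81
3  | Knife | 1258.99
4  | Rake  | 1390.17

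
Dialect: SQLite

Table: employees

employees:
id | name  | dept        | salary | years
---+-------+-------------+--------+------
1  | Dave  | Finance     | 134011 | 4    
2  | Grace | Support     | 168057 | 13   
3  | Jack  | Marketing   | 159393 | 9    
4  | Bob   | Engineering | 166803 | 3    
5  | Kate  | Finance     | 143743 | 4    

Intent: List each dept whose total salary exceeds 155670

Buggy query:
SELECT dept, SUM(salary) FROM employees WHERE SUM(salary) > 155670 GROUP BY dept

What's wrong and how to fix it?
Bug: SUM(salary) is an aggregate, but WHERE filters rows before aggregation

Fix: Use HAVING (which filters groups after aggregation) instead of WHERE

Corrected query:
SELECT dept, SUM(salary) FROM employees GROUP BY dept HAVING SUM(salary) > 155670

Result:
dept        | SUM(salary)
------------+------------
Engineering | 166803     
Finance     | 277754     
Marketing   | 159393     
Support     | 168057     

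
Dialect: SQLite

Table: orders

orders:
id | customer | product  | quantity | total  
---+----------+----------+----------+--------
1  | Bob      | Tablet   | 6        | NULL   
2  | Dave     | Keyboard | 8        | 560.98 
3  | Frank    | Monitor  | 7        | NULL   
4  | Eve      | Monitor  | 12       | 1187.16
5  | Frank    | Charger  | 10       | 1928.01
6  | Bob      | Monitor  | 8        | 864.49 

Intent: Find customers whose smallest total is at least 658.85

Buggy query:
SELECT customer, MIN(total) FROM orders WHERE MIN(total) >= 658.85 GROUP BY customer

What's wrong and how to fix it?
Bug: Aggregates like MIN are computed per group after WHERE runs

Fix: Replace WHERE with HAVING after the GROUP BY

Corrected query:
SELECT customer, MIN(total) FROM orders GROUP BY customer HAVING MIN(total) >= 658.85

Result:
customer | MIN(total)
---------+-----------
Bob      | 864.49    
Eve      | 1187.16   
Frank    | 1928.01   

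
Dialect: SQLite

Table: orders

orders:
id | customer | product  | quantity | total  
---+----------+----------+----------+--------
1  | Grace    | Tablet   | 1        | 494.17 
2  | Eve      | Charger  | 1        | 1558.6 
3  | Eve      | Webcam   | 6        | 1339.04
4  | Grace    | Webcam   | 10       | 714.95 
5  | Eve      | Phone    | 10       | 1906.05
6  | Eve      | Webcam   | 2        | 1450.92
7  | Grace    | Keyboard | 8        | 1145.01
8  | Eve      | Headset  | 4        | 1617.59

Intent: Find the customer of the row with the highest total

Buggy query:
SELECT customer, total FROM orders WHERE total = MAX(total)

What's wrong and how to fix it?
Bug: MAX(total) is an aggregate and cannot be used directly in WHERE

Fix: Wrap MAX in a scalar subquery so WHERE compares against a single value

Corrected query:
SELECT customer, total FROM orders WHERE total = (SELECT MAX(total) FROM orders)

Result:
customer | total  
---------+--------
Eve      | 1906.05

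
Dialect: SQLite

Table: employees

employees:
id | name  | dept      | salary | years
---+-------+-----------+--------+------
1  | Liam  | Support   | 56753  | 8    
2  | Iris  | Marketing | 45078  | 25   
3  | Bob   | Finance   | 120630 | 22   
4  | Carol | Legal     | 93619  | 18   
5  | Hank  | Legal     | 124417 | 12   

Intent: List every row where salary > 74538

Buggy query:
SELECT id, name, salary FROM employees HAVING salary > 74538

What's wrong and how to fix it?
Bug: HAVING filters the output of aggregation, but this query has no GROUP BY and no aggregate functions, so SQLite rejects it (HAVING clause on a non-aggregate query); the condition here is per row

Fix: Replace HAVING with WHERE since the condition applies to individual rows

Corrected query:
SELECT id, name, salary FROM employees WHERE salary > 74538

Result:
id | name  | salary
---+-------+-------
3  | Bob   | 120630
4  | Carol | 93619 
5  | Hank  | 124417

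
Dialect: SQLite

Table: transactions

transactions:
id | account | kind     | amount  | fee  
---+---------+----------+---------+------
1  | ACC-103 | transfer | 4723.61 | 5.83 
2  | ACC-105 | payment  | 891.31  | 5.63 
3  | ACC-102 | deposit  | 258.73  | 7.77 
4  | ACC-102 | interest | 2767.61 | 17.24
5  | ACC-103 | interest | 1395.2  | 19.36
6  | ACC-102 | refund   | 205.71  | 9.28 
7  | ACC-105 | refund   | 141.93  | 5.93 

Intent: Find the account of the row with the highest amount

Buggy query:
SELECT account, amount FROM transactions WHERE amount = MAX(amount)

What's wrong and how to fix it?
Bug: MAX(amount) is an aggregate and cannot be used directly in WHERE

Fix: Use a subquery: WHERE amount = (SELECT MAX(amount) FROM transactions)

Corrected query:
SELECT account, amount FROM transactions WHERE amount = (SELECT MAX(amount) FROM transactions)

Result:
account | amount 
--------+--------
ACC-103 | 4723.61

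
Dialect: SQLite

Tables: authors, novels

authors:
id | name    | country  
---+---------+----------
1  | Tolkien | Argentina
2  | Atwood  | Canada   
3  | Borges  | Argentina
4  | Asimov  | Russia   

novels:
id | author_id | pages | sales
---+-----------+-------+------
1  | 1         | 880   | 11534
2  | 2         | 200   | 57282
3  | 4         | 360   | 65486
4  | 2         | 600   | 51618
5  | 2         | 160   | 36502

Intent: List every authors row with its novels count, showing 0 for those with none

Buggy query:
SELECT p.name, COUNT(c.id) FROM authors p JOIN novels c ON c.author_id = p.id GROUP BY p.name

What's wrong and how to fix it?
Bug: An inner join excludes parents with zero children

Fix: Use LEFT JOIN so parents without children still appear (COUNT(c.id) gives 0)

Corrected query:
SELECT p.name, COUNT(c.id) FROM authors p LEFT JOIN novels c ON c.author_id = p.id GROUP BY p.name

Result:
name    | COUNT(c.id)
--------+------------
Asimov  | 1          
Atwood  | 3          
Borges  | 0          
Tolkien | 1          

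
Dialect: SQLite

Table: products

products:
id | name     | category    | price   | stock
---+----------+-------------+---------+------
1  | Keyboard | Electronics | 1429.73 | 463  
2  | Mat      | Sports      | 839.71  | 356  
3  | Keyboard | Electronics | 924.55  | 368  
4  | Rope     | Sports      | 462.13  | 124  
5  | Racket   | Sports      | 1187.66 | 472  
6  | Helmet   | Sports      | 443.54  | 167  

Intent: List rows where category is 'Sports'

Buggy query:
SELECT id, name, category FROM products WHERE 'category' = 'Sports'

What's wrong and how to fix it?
Bug: Single quotes denote string literals in SQL; the column name is being compared as a constant string

Fix: Remove the quotes around the column name (or use double quotes for an identifier)

Corrected query:
SELECT id, name, category FROM products WHERE category = 'Sports'

Result:
id | name   | category
---+--------+---------
2  | Mat    | Sports  
4  | Rope   | Sports  
5  | Racket | Sports  
6  | Helmet | Sports  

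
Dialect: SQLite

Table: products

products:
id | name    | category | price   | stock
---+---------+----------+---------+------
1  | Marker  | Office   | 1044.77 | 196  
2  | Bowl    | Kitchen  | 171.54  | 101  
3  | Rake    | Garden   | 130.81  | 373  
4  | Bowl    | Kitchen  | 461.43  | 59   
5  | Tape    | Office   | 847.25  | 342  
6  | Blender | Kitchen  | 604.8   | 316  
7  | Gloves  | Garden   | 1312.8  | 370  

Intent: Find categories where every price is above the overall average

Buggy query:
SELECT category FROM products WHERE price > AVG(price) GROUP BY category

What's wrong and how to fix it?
Bug: AVG() is an aggregate; it can't sit directly in WHERE

Fix: Use a subquery for AVG and a HAVING MIN(...) filter so the condition holds for every row in the group

Corrected query:
SELECT category FROM products GROUP BY category HAVING MIN(price) > (SELECT AVG(price) FROM products)

Result:
category
--------
Office  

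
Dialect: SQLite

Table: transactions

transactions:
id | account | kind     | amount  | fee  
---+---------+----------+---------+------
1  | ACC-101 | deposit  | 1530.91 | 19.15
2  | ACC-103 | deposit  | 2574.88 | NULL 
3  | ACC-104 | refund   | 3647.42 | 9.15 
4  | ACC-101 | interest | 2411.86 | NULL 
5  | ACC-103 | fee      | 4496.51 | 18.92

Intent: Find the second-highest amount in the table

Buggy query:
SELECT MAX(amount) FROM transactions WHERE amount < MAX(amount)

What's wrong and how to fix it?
Bug: The inner MAX is an aggregate inside WHERE, which is not allowed

Fix: Compute the overall MAX in a subquery, then take MAX of rows below it

Corrected query:
SELECT MAX(amount) FROM transactions WHERE amount < (SELECT MAX(amount) FROM transactions)

Result:
MAX(amount)
-----------
3647.42    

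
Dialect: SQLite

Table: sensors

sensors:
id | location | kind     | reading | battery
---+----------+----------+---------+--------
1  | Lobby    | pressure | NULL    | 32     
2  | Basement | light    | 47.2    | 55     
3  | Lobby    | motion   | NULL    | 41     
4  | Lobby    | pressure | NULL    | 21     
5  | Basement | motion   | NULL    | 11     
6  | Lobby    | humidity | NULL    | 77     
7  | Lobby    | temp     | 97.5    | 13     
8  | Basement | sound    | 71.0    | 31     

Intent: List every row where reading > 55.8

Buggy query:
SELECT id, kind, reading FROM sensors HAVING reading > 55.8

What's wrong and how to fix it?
Bug: This is a non-aggregate query (no GROUP BY, no aggregates), so in SQLite the HAVING clause is invalid here; a row-level condition belongs in WHERE

Fix: Replace HAVING with WHERE since the condition applies to individual rows

Corrected query:
SELECT id, kind, reading FROM sensors WHERE reading > 55.8

Result:
id | kind  | reading
---+-------+--------
7  | temp  | 97.5   
8  | sound | 71     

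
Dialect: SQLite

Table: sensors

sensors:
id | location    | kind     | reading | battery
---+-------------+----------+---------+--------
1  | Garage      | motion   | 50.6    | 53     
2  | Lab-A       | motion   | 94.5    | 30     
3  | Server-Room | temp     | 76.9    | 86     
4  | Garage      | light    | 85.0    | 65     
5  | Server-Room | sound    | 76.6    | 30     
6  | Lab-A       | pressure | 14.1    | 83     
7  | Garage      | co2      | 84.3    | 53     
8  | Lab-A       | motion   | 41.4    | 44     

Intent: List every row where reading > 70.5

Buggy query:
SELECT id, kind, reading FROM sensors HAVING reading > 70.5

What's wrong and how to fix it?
Bug: HAVING filters the output of aggregation, but this query has no GROUP BY and no aggregate functions, so SQLite rejects it (HAVING clause on a non-aggregate query); the condition here is per row

Fix: Use WHERE for row-level filtering

Corrected query:
SELECT id, kind, reading FROM sensors WHERE reading > 70.5

Result:
id | kind   | reading
---+--------+--------
2  | motion | 94.5   
3  | temp   | 76.9   
4  | light  | 85     
5  | sound  | 76.6   
7  | co2    | 84.3   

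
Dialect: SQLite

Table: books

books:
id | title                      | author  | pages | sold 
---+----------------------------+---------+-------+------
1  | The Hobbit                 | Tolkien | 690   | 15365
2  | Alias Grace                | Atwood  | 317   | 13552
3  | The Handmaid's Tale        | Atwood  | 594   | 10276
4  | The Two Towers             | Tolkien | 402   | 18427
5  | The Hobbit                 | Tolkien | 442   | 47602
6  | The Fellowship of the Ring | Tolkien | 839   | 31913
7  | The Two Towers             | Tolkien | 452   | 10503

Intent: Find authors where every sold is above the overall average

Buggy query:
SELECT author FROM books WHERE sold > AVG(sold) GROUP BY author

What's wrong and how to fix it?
Bug: AVG() is an aggregate; it can't sit directly in WHERE

Fix: Use a subquery for AVG and a HAVING MIN(...) filter so the condition holds for every row in the group

Corrected query:
SELECT author FROM books GROUP BY author HAVING MIN(sold) > (SELECT AVG(sold) FROM books)

Result:
(no rows)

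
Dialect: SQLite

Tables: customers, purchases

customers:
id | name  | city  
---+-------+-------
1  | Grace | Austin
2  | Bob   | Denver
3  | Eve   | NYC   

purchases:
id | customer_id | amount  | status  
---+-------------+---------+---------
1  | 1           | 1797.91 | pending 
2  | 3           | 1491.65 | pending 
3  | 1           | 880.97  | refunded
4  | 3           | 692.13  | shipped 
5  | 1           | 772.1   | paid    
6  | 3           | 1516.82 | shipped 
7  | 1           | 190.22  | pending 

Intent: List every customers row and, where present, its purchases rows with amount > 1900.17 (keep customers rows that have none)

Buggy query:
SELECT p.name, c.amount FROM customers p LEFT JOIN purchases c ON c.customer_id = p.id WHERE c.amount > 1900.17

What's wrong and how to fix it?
Bug: A WHERE condition on the right-hand table after LEFT JOIN drops unmatched parents

Fix: Put 'c.amount > 1900.17' in the JOIN's ON clause instead of WHERE

Corrected query:
SELECT p.name, c.amount FROM customers p LEFT JOIN purchases c ON c.customer_id = p.id AND c.amount > 1900.17

Result:
name  | amount
------+-------
Grace | NULL  
Bob   | NULL  
Eve   | NULL  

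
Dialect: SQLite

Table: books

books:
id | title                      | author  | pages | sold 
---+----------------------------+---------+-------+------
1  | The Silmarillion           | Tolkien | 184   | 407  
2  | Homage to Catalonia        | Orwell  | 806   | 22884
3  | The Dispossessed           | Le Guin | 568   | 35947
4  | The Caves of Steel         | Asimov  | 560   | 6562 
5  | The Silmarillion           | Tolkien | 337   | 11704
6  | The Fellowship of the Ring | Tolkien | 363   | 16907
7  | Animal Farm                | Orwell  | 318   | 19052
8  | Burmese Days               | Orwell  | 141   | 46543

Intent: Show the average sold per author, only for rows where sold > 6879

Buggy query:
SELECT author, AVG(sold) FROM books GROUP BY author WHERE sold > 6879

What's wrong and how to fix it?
Bug: Row-level WHERE must come before GROUP BY in the clause order

Fix: Move the WHERE clause before GROUP BY

Corrected query:
SELECT author, AVG(sold) FROM books WHERE sold > 6879 GROUP BY author

Result:
author  | AVG(sold)
--------+----------
Le Guin | 35947    
Orwell  | 29493    
Tolkien | 14305.5  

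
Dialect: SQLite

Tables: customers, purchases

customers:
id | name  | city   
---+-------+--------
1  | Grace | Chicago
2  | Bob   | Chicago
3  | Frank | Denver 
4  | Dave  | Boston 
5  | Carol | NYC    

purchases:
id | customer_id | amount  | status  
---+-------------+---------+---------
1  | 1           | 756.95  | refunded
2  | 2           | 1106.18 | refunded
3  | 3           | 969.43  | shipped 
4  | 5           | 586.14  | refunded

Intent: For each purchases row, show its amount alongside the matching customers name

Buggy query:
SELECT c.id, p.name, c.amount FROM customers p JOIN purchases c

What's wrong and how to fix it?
Bug: JOIN with no ON clause produces a cartesian product; every purchases row pairs with every customers row

Fix: Add ON c.customer_id = p.id to the JOIN

Corrected query:
SELECT c.id, p.name, c.amount FROM customers p JOIN purchases c ON c.customer_id = p.id

Result:
id | name  | amount 
---+-------+--------
1  | Grace | 756.95 
2  | Bob   | 1106.18
3  | Frank | 969.43 
4  | Carol | 586.14 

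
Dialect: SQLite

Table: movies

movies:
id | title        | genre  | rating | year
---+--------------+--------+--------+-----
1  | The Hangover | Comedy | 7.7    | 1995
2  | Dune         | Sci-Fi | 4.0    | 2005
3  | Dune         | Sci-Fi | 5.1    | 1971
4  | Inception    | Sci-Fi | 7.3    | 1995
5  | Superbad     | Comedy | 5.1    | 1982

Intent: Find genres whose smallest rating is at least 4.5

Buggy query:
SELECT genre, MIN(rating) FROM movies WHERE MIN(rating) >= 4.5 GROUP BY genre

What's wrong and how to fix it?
Bug: Aggregates like MIN are computed per group after WHERE runs

Fix: Use HAVING for the per-group MIN condition

Corrected query:
SELECT genre, MIN(rating) FROM movies GROUP BY genre HAVING MIN(rating) >= 4.5

Result:
genre  | MIN(rating)
-------+------------
Comedy | 5.1        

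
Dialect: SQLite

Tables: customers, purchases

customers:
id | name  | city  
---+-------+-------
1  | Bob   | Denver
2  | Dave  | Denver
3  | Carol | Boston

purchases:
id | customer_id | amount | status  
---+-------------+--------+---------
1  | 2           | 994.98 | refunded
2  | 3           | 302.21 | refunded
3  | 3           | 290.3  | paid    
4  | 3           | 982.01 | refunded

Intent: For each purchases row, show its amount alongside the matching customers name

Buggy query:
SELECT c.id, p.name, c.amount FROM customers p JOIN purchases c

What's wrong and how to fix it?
Bug: Missing join condition: each purchases row is matched to all customers rows instead of just its own

Fix: Specify the join condition linking the foreign key to the parent id

Corrected query:
SELECT c.id, p.name, c.amount FROM customers p JOIN purchases c ON c.customer_id = p.id

Result:
id | name  | amount
---+-------+-------
1  | Dave  | 994.98
2  | Carol | 302.21
3  | Carol | 290.3 
4  | Carol | 982.01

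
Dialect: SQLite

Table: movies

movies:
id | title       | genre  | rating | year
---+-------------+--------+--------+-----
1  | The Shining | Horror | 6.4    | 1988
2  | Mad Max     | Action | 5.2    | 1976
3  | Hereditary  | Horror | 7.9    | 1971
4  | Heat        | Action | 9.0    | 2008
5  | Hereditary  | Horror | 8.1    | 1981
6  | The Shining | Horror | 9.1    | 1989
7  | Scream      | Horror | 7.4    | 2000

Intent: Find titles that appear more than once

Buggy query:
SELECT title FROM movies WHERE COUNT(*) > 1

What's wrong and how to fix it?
Bug: WHERE can't reference COUNT(*); aggregates are computed after WHERE

Fix: GROUP BY title, then filter groups with HAVING COUNT(*) > 1

Corrected query:
SELECT title FROM movies GROUP BY title HAVING COUNT(*) > 1

Result:
title      
-----------
Hereditary 
The Shining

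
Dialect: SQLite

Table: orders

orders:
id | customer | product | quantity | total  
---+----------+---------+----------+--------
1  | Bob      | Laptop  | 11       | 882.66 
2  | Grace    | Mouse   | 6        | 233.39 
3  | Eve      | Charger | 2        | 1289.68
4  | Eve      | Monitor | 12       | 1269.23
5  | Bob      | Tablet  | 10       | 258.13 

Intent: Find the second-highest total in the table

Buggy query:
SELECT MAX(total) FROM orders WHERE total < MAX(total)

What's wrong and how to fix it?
Bug: MAX(total) on the right of the comparison is an aggregate-in-WHERE error

Fix: Put the inner MAX in a scalar subquery

Corrected query:
SELECT MAX(total) FROM orders WHERE total < (SELECT MAX(total) FROM orders)

Result:
MAX(total)
----------
1269.23   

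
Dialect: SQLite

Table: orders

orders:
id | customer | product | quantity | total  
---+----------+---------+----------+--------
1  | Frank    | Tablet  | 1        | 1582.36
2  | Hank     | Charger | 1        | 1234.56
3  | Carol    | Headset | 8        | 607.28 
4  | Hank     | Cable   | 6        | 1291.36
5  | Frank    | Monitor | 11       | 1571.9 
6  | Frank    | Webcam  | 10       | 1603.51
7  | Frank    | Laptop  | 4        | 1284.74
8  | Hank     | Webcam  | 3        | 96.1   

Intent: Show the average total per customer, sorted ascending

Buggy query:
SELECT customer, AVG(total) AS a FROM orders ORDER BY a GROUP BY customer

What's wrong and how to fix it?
Bug: GROUP BY must precede ORDER BY

Fix: Move ORDER BY to the end, after GROUP BY

Corrected query:
SELECT customer, AVG(total) AS a FROM orders GROUP BY customer ORDER BY a

Result:
customer | a         
---------+-----------
Carol    | 607.28    
Hank     | 874.006667
Frank    | 1510.6275 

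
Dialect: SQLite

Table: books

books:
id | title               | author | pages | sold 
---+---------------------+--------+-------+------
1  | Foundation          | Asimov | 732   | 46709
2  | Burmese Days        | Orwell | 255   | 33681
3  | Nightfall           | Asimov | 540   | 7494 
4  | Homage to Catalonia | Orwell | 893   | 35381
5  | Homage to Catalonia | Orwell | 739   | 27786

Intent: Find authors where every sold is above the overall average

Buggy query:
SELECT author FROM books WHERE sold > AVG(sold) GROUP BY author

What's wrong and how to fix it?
Bug: WHERE evaluates per row before aggregation, so AVG() is unavailable

Fix: Compute the overall average in a scalar subquery and compare each group's MIN against it in HAVING

Corrected query:
SELECT author FROM books GROUP BY author HAVING MIN(sold) > (SELECT AVG(sold) FROM books)

Result:
(no rows)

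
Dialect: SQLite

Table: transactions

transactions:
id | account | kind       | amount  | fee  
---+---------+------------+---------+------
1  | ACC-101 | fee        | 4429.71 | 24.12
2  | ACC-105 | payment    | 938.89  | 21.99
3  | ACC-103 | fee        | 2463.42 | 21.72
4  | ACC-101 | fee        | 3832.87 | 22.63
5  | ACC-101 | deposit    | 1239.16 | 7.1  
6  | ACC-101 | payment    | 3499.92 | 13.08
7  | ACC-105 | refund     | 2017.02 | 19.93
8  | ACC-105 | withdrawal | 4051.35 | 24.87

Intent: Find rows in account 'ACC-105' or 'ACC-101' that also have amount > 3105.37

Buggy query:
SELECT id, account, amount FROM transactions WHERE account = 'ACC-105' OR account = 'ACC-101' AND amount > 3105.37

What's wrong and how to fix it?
Bug: Without parentheses, AND is evaluated before OR, so the amount filter only applies to the 'ACC-101' branch

Fix: Group the OR with parentheses (or use IN), then AND the threshold

Corrected query:
SELECT id, account, amount FROM transactions WHERE (account = 'ACC-105' OR account = 'ACC-101') AND amount > 3105.37

Result:
id | account | amount 
---+---------+--------
1  | ACC-101 | 4429.71
4  | ACC-101 | 3832.87
6  | ACC-101 | 3499.92
8  | ACC-105 | 4051.35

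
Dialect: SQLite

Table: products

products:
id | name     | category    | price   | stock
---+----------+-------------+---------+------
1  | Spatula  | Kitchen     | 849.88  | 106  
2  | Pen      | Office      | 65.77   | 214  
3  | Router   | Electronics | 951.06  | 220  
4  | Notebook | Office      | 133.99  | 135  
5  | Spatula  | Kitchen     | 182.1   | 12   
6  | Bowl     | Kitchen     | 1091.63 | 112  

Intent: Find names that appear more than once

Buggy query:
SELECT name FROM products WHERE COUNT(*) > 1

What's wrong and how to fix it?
Bug: WHERE can't reference COUNT(*); aggregates are computed after WHERE

Fix: GROUP BY name, then filter groups with HAVING COUNT(*) > 1

Corrected query:
SELECT name FROM products GROUP BY name HAVING COUNT(*) > 1

Result:
name   
-------
Spatula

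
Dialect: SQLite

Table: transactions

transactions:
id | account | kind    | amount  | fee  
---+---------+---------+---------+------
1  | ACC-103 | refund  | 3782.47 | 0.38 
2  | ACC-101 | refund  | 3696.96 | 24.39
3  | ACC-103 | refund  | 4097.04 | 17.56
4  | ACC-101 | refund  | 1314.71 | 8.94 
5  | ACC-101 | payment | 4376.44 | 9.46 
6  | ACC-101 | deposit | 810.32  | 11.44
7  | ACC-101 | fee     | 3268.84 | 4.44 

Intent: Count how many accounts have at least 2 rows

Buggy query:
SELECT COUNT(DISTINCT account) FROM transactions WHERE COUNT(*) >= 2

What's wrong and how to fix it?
Bug: WHERE filters individual rows, not groups, so a group-level COUNT is invalid there

Fix: Use a subquery that GROUPs and filters with HAVING, then count its rows

Corrected query:
SELECT COUNT(*) FROM (SELECT account FROM transactions GROUP BY account HAVING COUNT(*) >= 2)

Result:
COUNT(*)
--------
2       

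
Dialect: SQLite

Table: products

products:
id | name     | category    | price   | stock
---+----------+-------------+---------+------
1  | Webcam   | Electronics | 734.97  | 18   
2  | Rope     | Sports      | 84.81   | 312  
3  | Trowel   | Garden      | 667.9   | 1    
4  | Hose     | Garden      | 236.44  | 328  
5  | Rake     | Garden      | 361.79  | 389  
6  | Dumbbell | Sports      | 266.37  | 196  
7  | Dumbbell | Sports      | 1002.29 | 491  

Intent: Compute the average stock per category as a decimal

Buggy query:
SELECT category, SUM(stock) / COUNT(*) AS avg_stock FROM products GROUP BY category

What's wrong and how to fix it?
Bug: SUM(stock) and COUNT(*) are both integers; the division truncates the fractional part

Fix: Multiply by 1.0 (or CAST to REAL) to force floating-point division

Corrected query:
SELECT category, SUM(stock) * 1.0 / COUNT(*) AS avg_stock FROM products GROUP BY category

Result:
category    | avg_stock 
------------+-----------
Electronics | 18        
Garden      | 239.333333
Sports      | 333       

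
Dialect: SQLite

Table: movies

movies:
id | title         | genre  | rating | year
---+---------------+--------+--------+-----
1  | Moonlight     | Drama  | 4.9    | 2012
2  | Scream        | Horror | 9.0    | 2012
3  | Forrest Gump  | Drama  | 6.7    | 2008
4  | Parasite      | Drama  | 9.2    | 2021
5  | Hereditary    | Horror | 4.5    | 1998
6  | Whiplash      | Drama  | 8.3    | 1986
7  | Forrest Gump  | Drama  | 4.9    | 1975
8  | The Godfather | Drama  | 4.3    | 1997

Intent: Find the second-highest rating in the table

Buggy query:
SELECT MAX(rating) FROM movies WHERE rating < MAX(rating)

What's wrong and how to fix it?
Bug: MAX(rating) on the right of the comparison is an aggregate-in-WHERE error

Fix: Compute the overall MAX in a subquery, then take MAX of rows below it

Corrected query:
SELECT MAX(rating) FROM movies WHERE rating < (SELECT MAX(rating) FROM movies)

Result:
MAX(rating)
-----------
9          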